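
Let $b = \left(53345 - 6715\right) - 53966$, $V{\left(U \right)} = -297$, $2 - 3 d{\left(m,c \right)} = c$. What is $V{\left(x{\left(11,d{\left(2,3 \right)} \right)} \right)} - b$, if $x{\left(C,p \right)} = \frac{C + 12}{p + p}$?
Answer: $7039$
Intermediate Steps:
$d{\left(m,c \right)} = \frac{2}{3} - \frac{c}{3}$
$x{\left(C,p \right)} = \frac{12 + C}{2 p}$
$b = -7336$ ($b = 46630 - 53966 = -7336$)
$V{\left(x{\left(11,d{\left(2,3 \right)} \right)} \right)} - b = -297 - -7336 = -297 + 7336 = 7039$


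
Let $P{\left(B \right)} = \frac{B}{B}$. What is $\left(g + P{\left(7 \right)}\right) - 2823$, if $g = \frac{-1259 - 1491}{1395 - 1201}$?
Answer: $- \frac{275109}{97} \approx -2836.2$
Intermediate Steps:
$P{\left(B \right)} = 1$
$g = - \frac{1375}{97}$ ($g = - \frac{2750}{194} = \left(-2750\right) \frac{1}{194} = - \frac{1375}{97} \approx -14.175$)
$\left(g + P{\left(7 \right)}\right) - 2823 = \left(- \frac{1375}{97} + 1\right) - 2823 = - \frac{1278}{97} - 2823 = - \frac{275109}{97}$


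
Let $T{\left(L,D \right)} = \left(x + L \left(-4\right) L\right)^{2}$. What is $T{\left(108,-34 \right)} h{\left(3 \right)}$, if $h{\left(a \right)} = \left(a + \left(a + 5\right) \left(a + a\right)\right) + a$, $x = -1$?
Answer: $117551285046$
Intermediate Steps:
$h{\left(a \right)} = 2 a + 2 a \left(5 + a\right)$ ($h{\left(a \right)} = \left(a + \left(5 + a\right) 2 a\right) + a = \left(a + 2 a \left(5 + a\right)\right) + a = 2 a + 2 a \left(5 + a\right)$)
$T{\left(L,D \right)} = \left(-1 - 4 L^{2}\right)^{2}$ ($T{\left(L,D \right)} = \left(-1 + L \left(-4\right) L\right)^{2} = \left(-1 + - 4 L L\right)^{2} = \left(-1 - 4 L^{2}\right)^{2}$)
$T{\left(108,-34 \right)} h{\left(3 \right)} = \left(1 + 4 \cdot 108^{2}\right)^{2} \cdot 2 \cdot 3 \left(6 + 3\right) = \left(1 + 4 \cdot 11664\right)^{2} \cdot 2 \cdot 3 \cdot 9 = \left(1 + 46656\right)^{2} \cdot 54 = 46657^{2} \cdot 54 = 2176875649 \cdot 54 = 117551285046$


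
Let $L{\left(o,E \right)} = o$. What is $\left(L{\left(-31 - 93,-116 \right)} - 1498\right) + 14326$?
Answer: $12704$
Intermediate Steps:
$\left(L{\left(-31 - 93,-116 \right)} - 1498\right) + 14326 = \left(\left(-31 - 93\right) - 1498\right) + 14326 = \left(-124 - 1498\right) + 14326 = -1622 + 14326 = 12704$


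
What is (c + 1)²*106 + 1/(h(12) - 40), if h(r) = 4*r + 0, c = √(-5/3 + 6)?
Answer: 13571/24 + 212*√39/3 ≈ 1006.8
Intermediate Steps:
c = √39/3 (c = √(-5*⅓ + 6) = √(-5/3 + 6) = √(13/3) = √39/3 ≈ 2.0817)
h(r) = 4*r
(c + 1)²*106 + 1/(h(12) - 40) = (√39/3 + 1)²*106 + 1/(4*12 - 40) = (1 + √39/3)²*106 + 1/(48 - 40) = 106*(1 + √39/3)² + 1/8 = 106*(1 + √39/3)² + ⅛ = ⅛ + 106*(1 + √39/3)²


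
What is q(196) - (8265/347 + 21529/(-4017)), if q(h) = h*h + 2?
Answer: 53525081840/1393899 ≈ 38400.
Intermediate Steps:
q(h) = 2 + h**2 (q(h) = h**2 + 2 = 2 + h**2)
q(196) - (8265/347 + 21529/(-4017)) = (2 + 196**2) - (8265/347 + 21529/(-4017)) = (2 + 38416) - (8265*(1/347) + 21529*(-1/4017)) = 38418 - (8265/347 - 21529/4017) = 38418 - 1*25729942/1393899 = 38418 - 25729942/1393899 = 53525081840/1393899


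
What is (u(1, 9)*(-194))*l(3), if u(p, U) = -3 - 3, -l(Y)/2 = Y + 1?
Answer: -9312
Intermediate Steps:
l(Y) = -2 - 2*Y (l(Y) = -2*(Y + 1) = -2*(1 + Y) = -2 - 2*Y)
u(p, U) = -6
(u(1, 9)*(-194))*l(3) = (-6*(-194))*(-2 - 2*3) = 1164*(-2 - 6) = 1164*(-8) = -9312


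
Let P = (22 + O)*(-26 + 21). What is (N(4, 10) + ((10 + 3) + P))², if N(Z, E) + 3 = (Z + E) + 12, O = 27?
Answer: 43681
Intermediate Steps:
P = -245 (P = (22 + 27)*(-26 + 21) = 49*(-5) = -245)
N(Z, E) = 9 + E + Z (N(Z, E) = -3 + ((Z + E) + 12) = -3 + ((E + Z) + 12) = -3 + (12 + E + Z) = 9 + E + Z)
(N(4, 10) + ((10 + 3) + P))² = ((9 + 10 + 4) + ((10 + 3) - 245))² = (23 + (13 - 245))² = (23 - 232)² = (-209)² = 43681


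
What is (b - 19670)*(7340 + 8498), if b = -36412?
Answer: -888226716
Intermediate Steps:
(b - 19670)*(7340 + 8498) = (-36412 - 19670)*(7340 + 8498) = -56082*15838 = -888226716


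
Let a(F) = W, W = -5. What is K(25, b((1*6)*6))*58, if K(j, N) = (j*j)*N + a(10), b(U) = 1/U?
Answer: 12905/18 ≈ 716.94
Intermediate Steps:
a(F) = -5
K(j, N) = -5 + N*j**2 (K(j, N) = (j*j)*N - 5 = j**2*N - 5 = N*j**2 - 5 = -5 + N*j**2)
K(25, b((1*6)*6))*58 = (-5 + 25**2/((1*6)*6))*58 = (-5 + 625/(6*6))*58 = (-5 + 625/36)*58 = (445/36)*58 = 12905/18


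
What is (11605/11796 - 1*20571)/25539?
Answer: -242643911/301258044 ≈ -0.80544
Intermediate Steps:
(11605/11796 - 1*20571)/25539 = (11605*(1/11796) - 20571)*(1/25539) = (11605/11796 - 20571)*(1/25539) = -242643911/11796*1/25539 = -242643911/301258044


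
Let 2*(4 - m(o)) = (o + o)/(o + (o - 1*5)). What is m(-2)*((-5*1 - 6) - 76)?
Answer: -986/3 ≈ -328.67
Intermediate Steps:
m(o) = 4 - o/(-5 + 2*o) (m(o) = 4 - (o + o)/(2*(o + (o - 1*5))) = 4 - 2*o/(2*(o + (o - 5))) = 4 - 2*o/(2*(o + (-5 + o))) = 4 - 2*o/(2*(-5 + 2*o)) = 4 - o/(-5 + 2*o))
m(-2)*((-5*1 - 6) - 76) = ((-20 + 7*(-2))/(-5 + 2*(-2)))*((-5*1 - 6) - 76) = ((-20 - 14)/(-5 - 4))*((-5 - 6) - 76) = (-34/(-9))*(-11 - 76) = -⅑*(-34)*(-87) = (34/9)*(-87) = -986/3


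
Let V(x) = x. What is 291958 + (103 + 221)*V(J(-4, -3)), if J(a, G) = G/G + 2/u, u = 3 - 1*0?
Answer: 292498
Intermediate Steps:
u = 3 (u = 3 + 0 = 3)
J(a, G) = 5/3 (J(a, G) = G/G + 2/3 = 1 + 2*(1/3) = 1 + 2/3 = 5/3)
291958 + (103 + 221)*V(J(-4, -3)) = 291958 + (103 + 221)*(5/3) = 291958 + 324*(5/3) = 291958 + 540 = 292498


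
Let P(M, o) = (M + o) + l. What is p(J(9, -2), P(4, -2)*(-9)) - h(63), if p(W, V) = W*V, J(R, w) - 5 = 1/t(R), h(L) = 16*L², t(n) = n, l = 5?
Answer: -63826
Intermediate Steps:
P(M, o) = 5 + M + o (P(M, o) = (M + o) + 5 = 5 + M + o)
J(R, w) = 5 + 1/R
p(W, V) = V*W
p(J(9, -2), P(4, -2)*(-9)) - h(63) = ((5 + 4 - 2)*(-9))*(5 + 1/9) - 16*63² = (7*(-9))*(5 + ⅑) - 16*3969 = -63*46/9 - 1*63504 = -322 - 63504 = -63826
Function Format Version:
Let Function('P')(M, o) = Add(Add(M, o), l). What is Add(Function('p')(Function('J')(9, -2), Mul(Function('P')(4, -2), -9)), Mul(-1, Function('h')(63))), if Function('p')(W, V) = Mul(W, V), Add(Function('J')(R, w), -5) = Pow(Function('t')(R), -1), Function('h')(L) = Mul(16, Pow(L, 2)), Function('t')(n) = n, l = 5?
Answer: -63826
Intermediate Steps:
Function('P')(M, o) = Add(5, M, o) (Function('P')(M, o) = Add(Add(M, o), 5) = Add(5, M, o))
Function('J')(R, w) = Add(5, Pow(R, -1))
Function('p')(W, V) = Mul(V, W)
Add(Function('p')(Function('J')(9, -2), Mul(Function('P')(4, -2), -9)), Mul(-1, Function('h')(63))) = Add(Mul(Mul(Add(5, 4, -2), -9), Add(5, Pow(9, -1))), Mul(-1, Mul(16, Pow(63, 2)))) = Add(Mul(Mul(7, -9), Add(5, Rational(1, 9))), Mul(-1, Mul(16, 3969))) = Add(Mul(-63, Rational(46, 9)), Mul(-1, 63504)) = Add(-322, -63504) = -63826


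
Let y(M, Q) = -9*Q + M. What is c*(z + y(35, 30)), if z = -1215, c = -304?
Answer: 440800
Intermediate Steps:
y(M, Q) = M - 9*Q
c*(z + y(35, 30)) = -304*(-1215 + (35 - 9*30)) = -304*(-1215 + (35 - 270)) = -304*(-1215 - 235) = -304*(-1450) = 440800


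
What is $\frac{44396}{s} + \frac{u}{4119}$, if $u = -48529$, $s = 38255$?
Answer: $- \frac{1673609771}{157572345} \approx -10.621$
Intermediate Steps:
$\frac{44396}{s} + \frac{u}{4119} = \frac{44396}{38255} - \frac{48529}{4119} = - \frac{1673609771}{157572345}$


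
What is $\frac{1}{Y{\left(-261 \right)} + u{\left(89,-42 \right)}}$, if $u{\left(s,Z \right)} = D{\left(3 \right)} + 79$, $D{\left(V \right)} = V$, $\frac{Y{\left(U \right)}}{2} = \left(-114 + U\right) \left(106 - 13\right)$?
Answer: $- \frac{1}{69668} \approx -1.4354 \cdot 10^{-5}$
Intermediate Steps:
$Y{\left(U \right)} = -21204 + 186 U$ ($Y{\left(U \right)} = 2 \left(-114 + U\right) \left(106 - 13\right) = 2 \left(-114 + U\right) 93 = 2 \left(-10602 + 93 U\right) = -21204 + 186 U$)
$u{\left(s,Z \right)} = 82$ ($u{\left(s,Z \right)} = 3 + 79 = 82$)
$\frac{1}{Y{\left(-261 \right)} + u{\left(89,-42 \right)}} = \frac{1}{\left(-21204 + 186 \left(-261\right)\right) + 82} = \frac{1}{\left(-21204 - 48546\right) + 82} = \frac{1}{-69750 + 82} = \frac{1}{-69668} = - \frac{1}{69668}$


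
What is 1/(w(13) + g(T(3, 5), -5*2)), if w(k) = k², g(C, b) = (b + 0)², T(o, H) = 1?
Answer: 1/269 ≈ 0.0037175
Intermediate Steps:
g(C, b) = b²
1/(w(13) + g(T(3, 5), -5*2)) = 1/(13² + (-5*2)²) = 1/(169 + (-10)²) = 1/(169 + 100) = 1/269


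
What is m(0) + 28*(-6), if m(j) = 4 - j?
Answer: -164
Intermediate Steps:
m(0) + 28*(-6) = (4 - 1*0) + 28*(-6) = (4 + 0) - 168 = 4 - 168 = -164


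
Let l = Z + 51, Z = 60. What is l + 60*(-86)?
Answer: -5049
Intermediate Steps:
l = 111 (l = 60 + 51 = 111)
l + 60*(-86) = 111 + 60*(-86) = 111 - 5160 = -5049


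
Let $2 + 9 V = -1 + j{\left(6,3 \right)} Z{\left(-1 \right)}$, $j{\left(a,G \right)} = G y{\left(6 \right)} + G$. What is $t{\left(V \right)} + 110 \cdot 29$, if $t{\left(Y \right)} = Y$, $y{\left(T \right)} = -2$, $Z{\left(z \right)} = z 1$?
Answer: $3190$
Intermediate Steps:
$Z{\left(z \right)} = z$
$j{\left(a,G \right)} = - G$ ($j{\left(a,G \right)} = G \left(-2\right) + G = - 2 G + G = - G$)
$V = 0$ ($V = - \frac{2}{9} + \frac{-1 + \left(-1\right) 3 \left(-1\right)}{9} = - \frac{2}{9} + \frac{-1 - -3}{9} = - \frac{2}{9} + \frac{-1 + 3}{9} = - \frac{2}{9} + \frac{1}{9} \cdot 2 = - \frac{2}{9} + \frac{2}{9} = 0$)
$t{\left(V \right)} + 110 \cdot 29 = 0 + 110 \cdot 29 = 0 + 3190 = 3190$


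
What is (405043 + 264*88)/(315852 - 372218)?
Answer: -428275/56366 ≈ -7.5981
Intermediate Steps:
(405043 + 264*88)/(315852 - 372218) = (405043 + 23232)/(-56366) = 428275*(-1/56366) = -428275/56366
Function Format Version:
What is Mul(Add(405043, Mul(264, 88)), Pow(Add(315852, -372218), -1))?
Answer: Rational(-428275, 56366) ≈ -7.5981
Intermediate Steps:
Mul(Add(405043, Mul(264, 88)), Pow(Add(315852, -372218), -1)) = Mul(Add(405043, 23232), Pow(-56366, -1)) = Mul(428275, Rational(-1, 56366)) = Rational(-428275, 56366)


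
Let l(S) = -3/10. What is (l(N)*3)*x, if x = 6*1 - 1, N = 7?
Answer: -9/2 ≈ -4.5000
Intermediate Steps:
l(S) = -3/10 (l(S) = -3*1/10 = -3/10)
x = 5 (x = 6 - 1 = 5)
(l(N)*3)*x = -3/10*3*5 = -9/10*5 = -9/2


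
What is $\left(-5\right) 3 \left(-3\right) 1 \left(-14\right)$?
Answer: $-630$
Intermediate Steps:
$\left(-5\right) 3 \left(-3\right) 1 \left(-14\right) = \left(-15\right) \left(-3\right) 1 \left(-14\right) = 45 \cdot 1 \left(-14\right) = 45 \left(-14\right) = -630$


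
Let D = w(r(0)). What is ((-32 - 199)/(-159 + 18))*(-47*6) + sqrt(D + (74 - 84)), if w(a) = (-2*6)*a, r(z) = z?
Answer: -462 + I*sqrt(10) ≈ -462.0 + 3.1623*I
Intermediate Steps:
w(a) = -12*a
D = 0 (D = -12*0 = 0)
((-32 - 199)/(-159 + 18))*(-47*6) + sqrt(D + (74 - 84)) = ((-32 - 199)/(-159 + 18))*(-47*6) + sqrt(0 + (74 - 84)) = -231/(-141)*(-282) + sqrt(0 - 10) = -231*(-1/141)*(-282) + sqrt(-10) = (77/47)*(-282) + I*sqrt(10) = -462 + I*sqrt(10)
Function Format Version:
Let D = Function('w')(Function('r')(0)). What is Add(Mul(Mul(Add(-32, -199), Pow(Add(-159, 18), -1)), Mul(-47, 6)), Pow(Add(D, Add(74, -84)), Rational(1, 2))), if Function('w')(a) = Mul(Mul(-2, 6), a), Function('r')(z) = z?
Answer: Add(-462, Mul(I, Pow(10, Rational(1, 2)))) ≈ Add(-462.00, Mul(3.1623, I))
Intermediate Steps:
Function('w')(a) = Mul(-12, a)
D = 0 (D = Mul(-12, 0) = 0)
Add(Mul(Mul(Add(-32, -199), Pow(Add(-159, 18), -1)), Mul(-47, 6)), Pow(Add(D, Add(74, -84)), Rational(1, 2))) = Add(Mul(Mul(Add(-32, -199), Pow(Add(-159, 18), -1)), Mul(-47, 6)), Pow(Add(0, Add(74, -84)), Rational(1, 2))) = Add(Mul(Mul(-231, Pow(-141, -1)), -282), Pow(Add(0, -10), Rational(1, 2))) = Add(Mul(Mul(-231, Rational(-1, 141)), -282), Pow(-10, Rational(1, 2))) = Add(Mul(Rational(77, 47), -282), Mul(I, Pow(10, Rational(1, 2)))) = Add(-462, Mul(I, Pow(10, Rational(1, 2))))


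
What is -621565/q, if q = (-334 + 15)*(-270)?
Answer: -124313/17226 ≈ -7.2166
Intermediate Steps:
q = 86130 (q = -319*(-270) = 86130)
-621565/q = -621565/86130 = -621565*1/86130 = -124313/17226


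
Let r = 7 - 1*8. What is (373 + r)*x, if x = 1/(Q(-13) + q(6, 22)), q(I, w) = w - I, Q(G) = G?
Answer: 124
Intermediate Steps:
r = -1 (r = 7 - 8 = -1)
x = ⅓ (x = 1/(-13 + (22 - 1*6)) = 1/(-13 + (22 - 6)) = 1/(-13 + 16) = 1/3 = ⅓ ≈ 0.33333)
(373 + r)*x = (373 - 1)*(⅓) = 372*(⅓) = 124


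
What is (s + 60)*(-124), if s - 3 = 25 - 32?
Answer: -6944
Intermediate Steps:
s = -4 (s = 3 + (25 - 32) = 3 - 7 = -4)
(s + 60)*(-124) = (-4 + 60)*(-124) = 56*(-124) = -6944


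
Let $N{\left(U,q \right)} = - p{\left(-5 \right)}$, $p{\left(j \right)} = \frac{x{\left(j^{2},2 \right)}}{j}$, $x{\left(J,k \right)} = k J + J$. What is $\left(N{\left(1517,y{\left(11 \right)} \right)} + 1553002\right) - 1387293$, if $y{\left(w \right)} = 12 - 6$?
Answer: $165724$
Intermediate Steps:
$x{\left(J,k \right)} = J + J k$ ($x{\left(J,k \right)} = J k + J = J + J k$)
$y{\left(w \right)} = 6$
$p{\left(j \right)} = 3 j$ ($p{\left(j \right)} = \frac{j^{2} \left(1 + 2\right)}{j} = \frac{j^{2} \cdot 3}{j} = \frac{3 j^{2}}{j} = 3 j$)
$N{\left(U,q \right)} = 15$ ($N{\left(U,q \right)} = - 3 \left(-5\right) = \left(-1\right) \left(-15\right) = 15$)
$\left(N{\left(1517,y{\left(11 \right)} \right)} + 1553002\right) - 1387293 = \left(15 + 1553002\right) - 1387293 = 1553017 - 1387293 = 165724$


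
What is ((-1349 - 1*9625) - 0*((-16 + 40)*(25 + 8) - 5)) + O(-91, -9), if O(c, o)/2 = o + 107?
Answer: -10778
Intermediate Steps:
O(c, o) = 214 + 2*o (O(c, o) = 2*(o + 107) = 2*(107 + o) = 214 + 2*o)
((-1349 - 1*9625) - 0*((-16 + 40)*(25 + 8) - 5)) + O(-91, -9) = ((-1349 - 1*9625) - 0*((-16 + 40)*(25 + 8) - 5)) + (214 + 2*(-9)) = ((-1349 - 9625) - 0*(24*33 - 5)) + (214 - 18) = (-10974 - 0*(792 - 5)) + 196 = (-10974 - 0*787) + 196 = (-10974 - 1*0) + 196 = (-10974 + 0) + 196 = -10974 + 196 = -10778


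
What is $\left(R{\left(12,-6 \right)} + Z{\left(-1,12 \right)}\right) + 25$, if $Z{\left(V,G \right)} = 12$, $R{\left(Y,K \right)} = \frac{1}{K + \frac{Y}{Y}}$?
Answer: $\frac{184}{5} \approx 36.8$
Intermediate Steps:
$R{\left(Y,K \right)} = \frac{1}{1 + K}$ ($R{\left(Y,K \right)} = \frac{1}{K + 1} = \frac{1}{1 + K}$)
$\left(R{\left(12,-6 \right)} + Z{\left(-1,12 \right)}\right) + 25 = \left(\frac{1}{1 - 6} + 12\right) + 25 = \left(\frac{1}{-5} + 12\right) + 25 = \left(- \frac{1}{5} + 12\right) + 25 = \frac{59}{5} + 25 = \frac{184}{5}$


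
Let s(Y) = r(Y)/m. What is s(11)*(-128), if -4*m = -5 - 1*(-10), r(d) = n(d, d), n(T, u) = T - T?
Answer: 0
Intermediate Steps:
n(T, u) = 0
r(d) = 0
m = -5/4 (m = -(-5 - 1*(-10))/4 = -(-5 + 10)/4 = -1/4*5 = -5/4 ≈ -1.2500)
s(Y) = 0 (s(Y) = 0/(-5/4) = 0*(-4/5) = 0)
s(11)*(-128) = 0*(-128) = 0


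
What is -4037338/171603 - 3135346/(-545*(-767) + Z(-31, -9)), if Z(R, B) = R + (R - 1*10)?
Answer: -2225411935372/71720272629 ≈ -31.029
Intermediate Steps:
Z(R, B) = -10 + 2*R (Z(R, B) = R + (R - 10) = R + (-10 + R) = -10 + 2*R)
-4037338/171603 - 3135346/(-545*(-767) + Z(-31, -9)) = -4037338/171603 - 3135346/(-545*(-767) + (-10 + 2*(-31))) = -4037338*1/171603 - 3135346/(418015 + (-10 - 62)) = -4037338/171603 - 3135346/(418015 - 72) = -4037338/171603 - 3135346/417943 = -2225411935372/71720272629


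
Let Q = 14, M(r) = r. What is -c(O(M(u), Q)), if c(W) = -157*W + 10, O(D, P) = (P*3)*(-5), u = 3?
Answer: -32980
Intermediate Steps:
O(D, P) = -15*P (O(D, P) = (3*P)*(-5) = -15*P)
c(W) = 10 - 157*W
-c(O(M(u), Q)) = -(10 - (-2355)*14) = -(10 - 157*(-210)) = -(10 + 32970) = -1*32980 = -32980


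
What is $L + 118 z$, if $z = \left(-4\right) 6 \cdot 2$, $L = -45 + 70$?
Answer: $-5639$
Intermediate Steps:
$L = 25$
$z = -48$ ($z = \left(-24\right) 2 = -48$)
$L + 118 z = 25 + 118 \left(-48\right) = 25 - 5664 = -5639$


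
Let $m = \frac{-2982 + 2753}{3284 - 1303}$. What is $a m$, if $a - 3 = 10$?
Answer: $- \frac{2977}{1981} \approx -1.5028$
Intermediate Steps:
$a = 13$ ($a = 3 + 10 = 13$)
$m = - \frac{229}{1981} \approx -0.1156$
$a m = 13 \left(- \frac{229}{1981}\right) = - \frac{2977}{1981}$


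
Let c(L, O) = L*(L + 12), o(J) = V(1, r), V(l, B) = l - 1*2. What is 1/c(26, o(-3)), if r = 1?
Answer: 1/988 ≈ 0.0010121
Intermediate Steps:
V(l, B) = -2 + l (V(l, B) = l - 2 = -2 + l)
o(J) = -1 (o(J) = -2 + 1 = -1)
c(L, O) = L*(12 + L)
1/c(26, o(-3)) = 1/(26*(12 + 26)) = 1/(26*38) = 1/988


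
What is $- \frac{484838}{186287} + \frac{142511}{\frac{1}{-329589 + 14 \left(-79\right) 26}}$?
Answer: $- \frac{9513323945287503}{186287} \approx -5.1068 \cdot 10^{10}$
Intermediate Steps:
$- \frac{484838}{186287} + \frac{142511}{\frac{1}{-329589 + 14 \left(-79\right) 26}} = \left(-484838\right) \frac{1}{186287} + \frac{142511}{\frac{1}{-329589 - 28756}} = - \frac{484838}{186287} + \frac{142511}{\frac{1}{-329589 - 28756}} = - \frac{484838}{186287} + \frac{142511}{\frac{1}{-358345}} = - \frac{484838}{186287} + \frac{142511}{- \frac{1}{358345}} = - \frac{484838}{186287} + 142511 \left(-358345\right) = - \frac{484838}{186287} - 51068104295 = - \frac{9513323945287503}{186287}$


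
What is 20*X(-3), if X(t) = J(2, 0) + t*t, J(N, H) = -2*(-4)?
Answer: 340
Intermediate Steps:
J(N, H) = 8
X(t) = 8 + t² (X(t) = 8 + t*t = 8 + t²)
20*X(-3) = 20*(8 + (-3)²) = 20*(8 + 9) = 20*17 = 340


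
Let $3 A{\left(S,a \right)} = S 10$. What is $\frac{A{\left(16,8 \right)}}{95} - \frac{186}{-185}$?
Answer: $\frac{16522}{10545} \approx 1.5668$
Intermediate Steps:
$A{\left(S,a \right)} = \frac{10 S}{3}$ ($A{\left(S,a \right)} = \frac{S 10}{3} = \frac{10 S}{3}$)
$\frac{A{\left(16,8 \right)}}{95} - \frac{186}{-185} = \frac{\frac{10}{3} \cdot 16}{95} - \frac{186}{-185} = \frac{160}{3} \cdot \frac{1}{95} - - \frac{186}{185} = \frac{32}{57} + \frac{186}{185} = \frac{16522}{10545}$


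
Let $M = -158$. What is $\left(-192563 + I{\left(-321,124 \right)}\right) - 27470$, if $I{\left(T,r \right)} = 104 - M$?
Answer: $-219771$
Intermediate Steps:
$I{\left(T,r \right)} = 262$ ($I{\left(T,r \right)} = 104 - -158 = 104 + 158 = 262$)
$\left(-192563 + I{\left(-321,124 \right)}\right) - 27470 = \left(-192563 + 262\right) - 27470 = -192301 - 27470 = -219771$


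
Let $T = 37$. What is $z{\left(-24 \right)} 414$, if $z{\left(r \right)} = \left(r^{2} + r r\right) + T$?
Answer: $492246$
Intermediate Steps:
$z{\left(r \right)} = 37 + 2 r^{2}$ ($z{\left(r \right)} = \left(r^{2} + r r\right) + 37 = \left(r^{2} + r^{2}\right) + 37 = 2 r^{2} + 37 = 37 + 2 r^{2}$)
$z{\left(-24 \right)} 414 = \left(37 + 2 \left(-24\right)^{2}\right) 414 = \left(37 + 2 \cdot 576\right) 414 = \left(37 + 1152\right) 414 = 1189 \cdot 414 = 492246$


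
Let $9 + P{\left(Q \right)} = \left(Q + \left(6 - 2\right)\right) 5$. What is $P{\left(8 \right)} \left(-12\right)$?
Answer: $-612$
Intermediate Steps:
$P{\left(Q \right)} = 11 + 5 Q$ ($P{\left(Q \right)} = -9 + \left(Q + \left(6 - 2\right)\right) 5 = -9 + \left(Q + 4\right) 5 = -9 + \left(4 + Q\right) 5 = -9 + \left(20 + 5 Q\right) = 11 + 5 Q$)
$P{\left(8 \right)} \left(-12\right) = \left(11 + 5 \cdot 8\right) \left(-12\right) = \left(11 + 40\right) \left(-12\right) = 51 \left(-12\right) = -612$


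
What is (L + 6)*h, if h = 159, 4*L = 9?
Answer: 5247/4 ≈ 1311.8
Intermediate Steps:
L = 9/4 (L = (¼)*9 = 9/4 ≈ 2.2500)
(L + 6)*h = (9/4 + 6)*159 = (33/4)*159 = 5247/4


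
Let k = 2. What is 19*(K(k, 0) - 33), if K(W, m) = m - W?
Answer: -665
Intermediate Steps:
19*(K(k, 0) - 33) = 19*((0 - 1*2) - 33) = 19*((0 - 2) - 33) = 19*(-2 - 33) = 19*(-35) = -665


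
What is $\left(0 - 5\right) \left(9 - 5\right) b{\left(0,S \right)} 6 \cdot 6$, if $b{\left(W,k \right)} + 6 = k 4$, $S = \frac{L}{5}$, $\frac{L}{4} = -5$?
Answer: $15840$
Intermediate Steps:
$L = -20$ ($L = 4 \left(-5\right) = -20$)
$S = -4$ ($S = - \frac{20}{5} = \left(-20\right) \frac{1}{5} = -4$)
$b{\left(W,k \right)} = -6 + 4 k$ ($b{\left(W,k \right)} = -6 + k 4 = -6 + 4 k$)
$\left(0 - 5\right) \left(9 - 5\right) b{\left(0,S \right)} 6 \cdot 6 = \left(0 - 5\right) \left(9 - 5\right) \left(-6 + 4 \left(-4\right)\right) 6 \cdot 6 = \left(-5\right) 4 \left(-6 - 16\right) 36 = \left(-20\right) \left(-22\right) 36 = 440 \cdot 36 = 15840$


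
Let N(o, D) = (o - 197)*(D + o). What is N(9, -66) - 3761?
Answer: 6955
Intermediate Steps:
N(o, D) = (-197 + o)*(D + o)
N(9, -66) - 3761 = (9² - 197*(-66) - 197*9 - 66*9) - 3761 = (81 + 13002 - 1773 - 594) - 3761 = 10716 - 3761 = 6955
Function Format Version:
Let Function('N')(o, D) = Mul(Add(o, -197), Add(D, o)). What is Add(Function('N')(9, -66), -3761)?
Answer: 6955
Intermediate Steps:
Function('N')(o, D) = Mul(Add(-197, o), Add(D, o))
Add(Function('N')(9, -66), -3761) = Add(Add(Pow(9, 2), Mul(-197, -66), Mul(-197, 9), Mul(-66, 9)), -3761) = Add(Add(81, 13002, -1773, -594), -3761) = Add(10716, -3761) = 6955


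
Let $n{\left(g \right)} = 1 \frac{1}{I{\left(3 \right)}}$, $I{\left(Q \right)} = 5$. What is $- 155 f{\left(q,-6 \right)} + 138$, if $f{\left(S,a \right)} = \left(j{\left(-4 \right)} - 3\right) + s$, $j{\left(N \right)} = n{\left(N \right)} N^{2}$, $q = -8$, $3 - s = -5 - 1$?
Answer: $-1288$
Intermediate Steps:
$s = 9$ ($s = 3 - \left(-5 - 1\right) = 3 - -6 = 3 + 6 = 9$)
$n{\left(g \right)} = \frac{1}{5}$ ($n{\left(g \right)} = 1 \cdot \frac{1}{5} = \frac{1}{5}$)
$j{\left(N \right)} = \frac{N^{2}}{5}$
$f{\left(S,a \right)} = \frac{46}{5}$ ($f{\left(S,a \right)} = \left(\frac{\left(-4\right)^{2}}{5} - 3\right) + 9 = \left(\frac{1}{5} \cdot 16 - 3\right) + 9 = \left(\frac{16}{5} - 3\right) + 9 = \frac{1}{5} + 9 = \frac{46}{5}$)
$- 155 f{\left(q,-6 \right)} + 138 = \left(-155\right) \frac{46}{5} + 138 = -1426 + 138 = -1288$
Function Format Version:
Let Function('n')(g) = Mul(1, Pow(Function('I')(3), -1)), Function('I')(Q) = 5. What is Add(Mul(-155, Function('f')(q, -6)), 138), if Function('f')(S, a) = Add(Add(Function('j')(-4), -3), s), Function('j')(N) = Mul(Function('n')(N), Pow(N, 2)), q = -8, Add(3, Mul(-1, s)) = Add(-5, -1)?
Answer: -1288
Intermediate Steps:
s = 9 (s = Add(3, Mul(-1, Add(-5, -1))) = Add(3, Mul(-1, -6)) = Add(3, 6) = 9)
Function('n')(g) = Rational(1, 5) (Function('n')(g) = Mul(1, Pow(5, -1)) = Mul(1, Rational(1, 5)) = Rational(1, 5))
Function('j')(N) = Mul(Rational(1, 5), Pow(N, 2))
Function('f')(S, a) = Rational(46, 5) (Function('f')(S, a) = Add(Add(Mul(Rational(1, 5), Pow(-4, 2)), -3), 9) = Add(Add(Mul(Rational(1, 5), 16), -3), 9) = Add(Add(Rational(16, 5), -3), 9) = Add(Rational(1, 5), 9) = Rational(46, 5))
Add(Mul(-155, Function('f')(q, -6)), 138) = Add(Mul(-155, Rational(46, 5)), 138) = Add(-1426, 138) = -1288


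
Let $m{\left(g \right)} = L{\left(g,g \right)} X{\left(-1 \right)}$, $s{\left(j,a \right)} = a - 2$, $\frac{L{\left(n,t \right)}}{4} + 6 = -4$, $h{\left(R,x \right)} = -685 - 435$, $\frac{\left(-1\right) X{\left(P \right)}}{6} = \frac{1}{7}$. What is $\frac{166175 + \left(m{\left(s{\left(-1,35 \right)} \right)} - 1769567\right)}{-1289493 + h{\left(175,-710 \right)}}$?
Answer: $\frac{11223504}{9034291} \approx 1.2423$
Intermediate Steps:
$X{\left(P \right)} = - \frac{6}{7}$
$h{\left(R,x \right)} = -1120$ ($h{\left(R,x \right)} = -685 - 435 = -1120$)
$L{\left(n,t \right)} = -40$ ($L{\left(n,t \right)} = -24 + 4 \left(-4\right) = -24 - 16 = -40$)
$s{\left(j,a \right)} = -2 + a$
$m{\left(g \right)} = \frac{240}{7}$ ($m{\left(g \right)} = \left(-40\right) \left(- \frac{6}{7}\right) = \frac{240}{7}$)
$\frac{166175 + \left(m{\left(s{\left(-1,35 \right)} \right)} - 1769567\right)}{-1289493 + h{\left(175,-710 \right)}} = \frac{166175 + \left(\frac{240}{7} - 1769567\right)}{-1289493 - 1120} = \frac{166175 - \frac{12386729}{7}}{-1290613} = \left(- \frac{11223504}{7}\right) \left(- \frac{1}{1290613}\right) = \frac{11223504}{9034291}$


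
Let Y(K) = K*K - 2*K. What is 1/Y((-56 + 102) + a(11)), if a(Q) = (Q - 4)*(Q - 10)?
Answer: 1/2703 ≈ 0.00036996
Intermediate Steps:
a(Q) = (-10 + Q)*(-4 + Q) (a(Q) = (-4 + Q)*(-10 + Q) = (-10 + Q)*(-4 + Q))
Y(K) = K**2 - 2*K
1/Y((-56 + 102) + a(11)) = 1/(((-56 + 102) + (40 + 11**2 - 14*11))*(-2 + ((-56 + 102) + (40 + 11**2 - 14*11)))) = 1/((46 + (40 + 121 - 154))*(-2 + (46 + (40 + 121 - 154)))) = 1/((46 + 7)*(-2 + (46 + 7))) = 1/(53*(-2 + 53)) = 1/(53*51) = 1/2703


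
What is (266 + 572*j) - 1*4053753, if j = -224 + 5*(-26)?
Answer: -4255975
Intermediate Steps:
j = -354 (j = -224 - 130 = -354)
(266 + 572*j) - 1*4053753 = (266 + 572*(-354)) - 1*4053753 = (266 - 202488) - 4053753 = -202222 - 4053753 = -4255975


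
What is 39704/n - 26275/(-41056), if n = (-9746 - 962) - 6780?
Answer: -73161889/44874208 ≈ -1.6304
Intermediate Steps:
n = -17488 (n = -10708 - 6780 = -17488)
39704/n - 26275/(-41056) = 39704/(-17488) - 26275/(-41056) = 39704*(-1/17488) - 26275*(-1/41056) = -4963/2186 + 26275/41056 = -73161889/44874208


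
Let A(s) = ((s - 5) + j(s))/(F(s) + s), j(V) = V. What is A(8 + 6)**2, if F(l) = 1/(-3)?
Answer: 4761/1681 ≈ 2.8322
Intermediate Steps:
F(l) = -1/3
A(s) = (-5 + 2*s)/(-1/3 + s) (A(s) = ((s - 5) + s)/(-1/3 + s) = ((-5 + s) + s)/(-1/3 + s) = (-5 + 2*s)/(-1/3 + s))
A(8 + 6)**2 = (3*(-5 + 2*(8 + 6))/(-1 + 3*(8 + 6)))**2 = (3*(-5 + 2*14)/(-1 + 3*14))**2 = (3*(-5 + 28)/(-1 + 42))**2 = (3*23/41)**2 = (3*(1/41)*23)**2 = (69/41)**2 = 4761/1681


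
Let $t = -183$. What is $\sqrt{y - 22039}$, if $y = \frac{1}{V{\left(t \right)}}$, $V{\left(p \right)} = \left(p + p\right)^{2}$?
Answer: $\frac{i \sqrt{2952256283}}{366} \approx 148.46 i$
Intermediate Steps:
$V{\left(p \right)} = 4 p^{2}$ ($V{\left(p \right)} = \left(2 p\right)^{2} = 4 p^{2}$)
$y = \frac{1}{133956}$ ($y = \frac{1}{4 \left(-183\right)^{2}} = \frac{1}{4 \cdot 33489} = \frac{1}{133956} \approx 7.4651 \cdot 10^{-6}$)
$\sqrt{y - 22039} = \sqrt{\frac{1}{133956} - 22039} = \sqrt{- \frac{2952256283}{133956}} = \frac{i \sqrt{2952256283}}{366}$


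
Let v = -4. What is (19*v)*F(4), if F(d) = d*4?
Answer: -1216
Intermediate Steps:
F(d) = 4*d
(19*v)*F(4) = (19*(-4))*(4*4) = -76*16 = -1216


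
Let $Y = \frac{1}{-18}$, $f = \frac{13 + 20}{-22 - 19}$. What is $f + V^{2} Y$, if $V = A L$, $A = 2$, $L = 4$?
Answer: $- \frac{1609}{369} \approx -4.3604$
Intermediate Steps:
$V = 8$ ($V = 2 \cdot 4 = 8$)
$f = - \frac{33}{41}$ ($f = \frac{33}{-41} = 33 \left(- \frac{1}{41}\right) = - \frac{33}{41} \approx -0.80488$)
$Y = - \frac{1}{18} \approx -0.055556$
$f + V^{2} Y = - \frac{33}{41} + 8^{2} \left(- \frac{1}{18}\right) = - \frac{33}{41} + 64 \left(- \frac{1}{18}\right) = - \frac{33}{41} - \frac{32}{9} = - \frac{1609}{369}$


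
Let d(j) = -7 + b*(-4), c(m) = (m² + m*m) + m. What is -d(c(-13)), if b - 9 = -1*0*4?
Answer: 43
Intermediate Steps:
b = 9 (b = 9 - 1*0*4 = 9 + 0*4 = 9 + 0 = 9)
c(m) = m + 2*m² (c(m) = (m² + m²) + m = 2*m² + m = m + 2*m²)
d(j) = -43 (d(j) = -7 + 9*(-4) = -7 - 36 = -43)
-d(c(-13)) = -1*(-43) = 43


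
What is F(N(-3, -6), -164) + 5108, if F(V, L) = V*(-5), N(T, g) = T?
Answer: 5123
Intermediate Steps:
F(V, L) = -5*V
F(N(-3, -6), -164) + 5108 = -5*(-3) + 5108 = 15 + 5108 = 5123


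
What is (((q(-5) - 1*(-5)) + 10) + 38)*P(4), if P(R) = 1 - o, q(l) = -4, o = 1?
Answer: 0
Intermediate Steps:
P(R) = 0 (P(R) = 1 - 1*1 = 1 - 1 = 0)
(((q(-5) - 1*(-5)) + 10) + 38)*P(4) = (((-4 - 1*(-5)) + 10) + 38)*0 = (((-4 + 5) + 10) + 38)*0 = ((1 + 10) + 38)*0 = (11 + 38)*0 = 49*0 = 0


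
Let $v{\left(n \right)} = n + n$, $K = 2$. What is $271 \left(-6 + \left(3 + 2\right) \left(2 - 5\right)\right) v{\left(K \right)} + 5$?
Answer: $-22759$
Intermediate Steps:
$v{\left(n \right)} = 2 n$
$271 \left(-6 + \left(3 + 2\right) \left(2 - 5\right)\right) v{\left(K \right)} + 5 = 271 \left(-6 + \left(3 + 2\right) \left(2 - 5\right)\right) 2 \cdot 2 + 5 = 271 \left(-6 + 5 \left(-3\right)\right) 4 + 5 = 271 \left(-6 - 15\right) 4 + 5 = 271 \left(\left(-21\right) 4\right) + 5 = 271 \left(-84\right) + 5 = -22764 + 5 = -22759$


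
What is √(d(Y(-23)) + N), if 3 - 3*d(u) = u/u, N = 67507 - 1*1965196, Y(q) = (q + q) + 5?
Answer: 7*I*√348555/3 ≈ 1377.6*I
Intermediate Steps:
Y(q) = 5 + 2*q (Y(q) = 2*q + 5 = 5 + 2*q)
N = -1897689 (N = 67507 - 1965196 = -1897689)
d(u) = ⅔ (d(u) = 1 - u/(3*u) = 1 - ⅓*1 = 1 - ⅓ = ⅔)
√(d(Y(-23)) + N) = √(⅔ - 1897689) = √(-5693065/3) = 7*I*√348555/3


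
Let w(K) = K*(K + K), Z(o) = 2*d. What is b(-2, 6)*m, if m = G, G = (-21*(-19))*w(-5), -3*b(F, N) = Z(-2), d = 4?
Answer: -53200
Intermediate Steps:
Z(o) = 8 (Z(o) = 2*4 = 8)
w(K) = 2*K² (w(K) = K*(2*K) = 2*K²)
b(F, N) = -8/3 (b(F, N) = -⅓*8 = -8/3)
G = 19950 (G = (-21*(-19))*(2*(-5)²) = 399*(2*25) = 399*50 = 19950)
m = 19950
b(-2, 6)*m = -8/3*19950 = -53200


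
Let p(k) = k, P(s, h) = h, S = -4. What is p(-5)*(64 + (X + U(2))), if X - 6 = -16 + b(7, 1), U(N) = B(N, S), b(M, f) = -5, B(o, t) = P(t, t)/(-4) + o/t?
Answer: -495/2 ≈ -247.50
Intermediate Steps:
B(o, t) = -t/4 + o/t (B(o, t) = t/(-4) + o/t = t*(-¼) + o/t = -t/4 + o/t)
U(N) = 1 - N/4 (U(N) = -¼*(-4) + N/(-4) = 1 + N*(-¼) = 1 - N/4)
X = -15 (X = 6 + (-16 - 5) = 6 - 21 = -15)
p(-5)*(64 + (X + U(2))) = -5*(64 + (-15 + (1 - ¼*2))) = -5*(64 + (-15 + (1 - ½))) = -5*(64 + (-15 + ½)) = -5*(64 - 29/2) = -5*99/2 = -495/2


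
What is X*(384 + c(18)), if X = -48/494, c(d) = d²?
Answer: -16992/247 ≈ -68.793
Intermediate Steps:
X = -24/247 (X = -48*1/494 = -24/247 ≈ -0.097166)
X*(384 + c(18)) = -24*(384 + 18²)/247 = -24*(384 + 324)/247 = -24/247*708 = -16992/247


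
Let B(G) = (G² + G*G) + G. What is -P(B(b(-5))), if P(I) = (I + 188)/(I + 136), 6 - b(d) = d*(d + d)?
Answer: -1004/991 ≈ -1.0131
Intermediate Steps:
b(d) = 6 - 2*d² (b(d) = 6 - d*(d + d) = 6 - d*2*d = 6 - 2*d²)
B(G) = G + 2*G² (B(G) = (G² + G²) + G = 2*G² + G = G + 2*G²)
P(I) = (188 + I)/(136 + I)
-P(B(b(-5))) = -(188 + (6 - 2*(-5)²)*(1 + 2*(6 - 2*(-5)²)))/(136 + (6 - 2*(-5)²)*(1 + 2*(6 - 2*(-5)²))) = -(188 + (6 - 2*25)*(1 + 2*(6 - 2*25)))/(136 + (6 - 2*25)*(1 + 2*(6 - 2*25))) = -(188 + (6 - 50)*(1 + 2*(6 - 50)))/(136 + (6 - 50)*(1 + 2*(6 - 50))) = -(188 - 44*(1 + 2*(-44)))/(136 - 44*(1 + 2*(-44))) = -(188 - 44*(1 - 88))/(136 - 44*(1 - 88)) = -(188 - 44*(-87))/(136 - 44*(-87)) = -(188 + 3828)/(136 + 3828) = -4016/3964 = -1*1004/991 = -1004/991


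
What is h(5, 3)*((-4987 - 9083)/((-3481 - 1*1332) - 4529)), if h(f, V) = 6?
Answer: 4690/519 ≈ 9.0366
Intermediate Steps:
h(5, 3)*((-4987 - 9083)/((-3481 - 1*1332) - 4529)) = 6*((-4987 - 9083)/((-3481 - 1*1332) - 4529)) = 6*(-14070/((-3481 - 1332) - 4529)) = 6*(-14070/(-4813 - 4529)) = 6*(-14070/(-9342)) = 6*(-14070*(-1/9342)) = 6*(2345/1557) = 4690/519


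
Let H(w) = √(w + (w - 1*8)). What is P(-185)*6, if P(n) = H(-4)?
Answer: 24*I ≈ 24.0*I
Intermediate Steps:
H(w) = √(-8 + 2*w) (H(w) = √(w + (w - 8)) = √(w + (-8 + w)) = √(-8 + 2*w))
P(n) = 4*I (P(n) = √(-8 + 2*(-4)) = √(-8 - 8) = √(-16) = 4*I)
P(-185)*6 = (4*I)*6 = 24*I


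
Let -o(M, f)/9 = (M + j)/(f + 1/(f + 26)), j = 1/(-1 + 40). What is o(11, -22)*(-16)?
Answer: -27520/377 ≈ -72.997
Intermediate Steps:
j = 1/39 ≈ 0.025641
o(M, f) = -9*(1/39 + M)/(f + 1/(26 + f)) (o(M, f) = -9*(M + 1/39)/(f + 1/(f + 26)) = -9*(1/39 + M)/(f + 1/(26 + f)))
o(11, -22)*(-16) = (3*(-26 - 1*(-22) - 1014*11 - 39*11*(-22))/(13*(1 + (-22)² + 26*(-22))))*(-16) = (3*(-26 + 22 - 11154 + 9438)/(13*(1 + 484 - 572)))*(-16) = ((3/13)*(-1720)/(-87))*(-16) = ((3/13)*(-1/87)*(-1720))*(-16) = (1720/377)*(-16) = -27520/377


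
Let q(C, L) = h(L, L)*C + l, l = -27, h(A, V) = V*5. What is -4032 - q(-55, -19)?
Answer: -9230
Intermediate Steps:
h(A, V) = 5*V
q(C, L) = -27 + 5*C*L (q(C, L) = (5*L)*C - 27 = 5*C*L - 27 = -27 + 5*C*L)
-4032 - q(-55, -19) = -4032 - (-27 + 5*(-55)*(-19)) = -4032 - (-27 + 5225) = -4032 - 1*5198 = -4032 - 5198 = -9230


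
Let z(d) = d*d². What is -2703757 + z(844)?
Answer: 598507827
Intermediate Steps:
z(d) = d³
-2703757 + z(844) = -2703757 + 844³ = -2703757 + 601211584 = 598507827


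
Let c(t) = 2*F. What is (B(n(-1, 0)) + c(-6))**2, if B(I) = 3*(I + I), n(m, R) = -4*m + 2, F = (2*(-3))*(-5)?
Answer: 9216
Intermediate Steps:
F = 30 (F = -6*(-5) = 30)
n(m, R) = 2 - 4*m
B(I) = 6*I (B(I) = 3*(2*I) = 6*I)
c(t) = 60 (c(t) = 2*30 = 60)
(B(n(-1, 0)) + c(-6))**2 = (6*(2 - 4*(-1)) + 60)**2 = (6*(2 + 4) + 60)**2 = (6*6 + 60)**2 = (36 + 60)**2 = 96**2 = 9216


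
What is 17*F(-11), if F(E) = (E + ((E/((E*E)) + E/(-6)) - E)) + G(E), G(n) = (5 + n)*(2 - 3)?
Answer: 8687/66 ≈ 131.62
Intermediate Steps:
G(n) = -5 - n (G(n) = (5 + n)*(-1) = -5 - n)
F(E) = -5 + 1/E - 7*E/6 (F(E) = (E + ((E/((E*E)) + E/(-6)) - E)) + (-5 - E) = (E + ((E/(E²) + E*(-⅙)) - E)) + (-5 - E) = (E + ((E/E² - E/6) - E)) + (-5 - E) = (E + ((1/E - E/6) - E)) + (-5 - E) = (E + (1/E - 7*E/6)) + (-5 - E) = (1/E - E/6) + (-5 - E) = -5 + 1/E - 7*E/6)
17*F(-11) = 17*(-5 + 1/(-11) - 7/6*(-11)) = 17*(-5 - 1/11 + 77/6) = 17*(511/66) = 8687/66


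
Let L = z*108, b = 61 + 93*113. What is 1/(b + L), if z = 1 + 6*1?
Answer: 1/11326 ≈ 8.8292e-5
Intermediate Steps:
z = 7 (z = 1 + 6 = 7)
b = 10570 (b = 61 + 10509 = 10570)
L = 756 (L = 7*108 = 756)
1/(b + L) = 1/(10570 + 756) = 1/11326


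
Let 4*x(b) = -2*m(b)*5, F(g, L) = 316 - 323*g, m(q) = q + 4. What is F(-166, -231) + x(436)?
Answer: 52834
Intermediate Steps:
m(q) = 4 + q
F(g, L) = 316 - 323*g
x(b) = -10 - 5*b/2 (x(b) = (-2*(4 + b)*5)/4 = ((-8 - 2*b)*5)/4 = (-40 - 10*b)/4 = -10 - 5*b/2)
F(-166, -231) + x(436) = (316 - 323*(-166)) + (-10 - 5/2*436) = (316 + 53618) + (-10 - 1090) = 53934 - 1100 = 52834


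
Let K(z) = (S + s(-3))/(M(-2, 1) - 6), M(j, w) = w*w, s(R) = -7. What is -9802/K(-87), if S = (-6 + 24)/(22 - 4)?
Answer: -24505/3 ≈ -8168.3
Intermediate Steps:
M(j, w) = w**2
S = 1 (S = 18/18 = 18*(1/18) = 1)
K(z) = 6/5 (K(z) = (1 - 7)/(1**2 - 6) = -6/(1 - 6) = -6/(-5) = -6*(-1/5) = 6/5)
-9802/K(-87) = -9802/6/5 = -9802*5/6 = -24505/3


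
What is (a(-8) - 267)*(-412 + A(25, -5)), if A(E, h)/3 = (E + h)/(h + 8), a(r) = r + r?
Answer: 110936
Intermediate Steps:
a(r) = 2*r
A(E, h) = 3*(E + h)/(8 + h) (A(E, h) = 3*((E + h)/(h + 8)) = 3*((E + h)/(8 + h)) = 3*(E + h)/(8 + h))
(a(-8) - 267)*(-412 + A(25, -5)) = (2*(-8) - 267)*(-412 + 3*(25 - 5)/(8 - 5)) = (-16 - 267)*(-412 + 3*20/3) = -283*(-412 + 3*(1/3)*20) = -283*(-412 + 20) = -283*(-392) = 110936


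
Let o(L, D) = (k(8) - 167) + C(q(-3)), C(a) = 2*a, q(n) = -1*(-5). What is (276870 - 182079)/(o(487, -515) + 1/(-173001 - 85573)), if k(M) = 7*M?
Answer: -430008562/458175 ≈ -938.52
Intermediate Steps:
q(n) = 5
o(L, D) = -101 (o(L, D) = (7*8 - 167) + 2*5 = (56 - 167) + 10 = -111 + 10 = -101)
(276870 - 182079)/(o(487, -515) + 1/(-173001 - 85573)) = (276870 - 182079)/(-101 + 1/(-173001 - 85573)) = 94791/(-101 + 1/(-258574)) = 94791/(-101 - 1/258574) = 94791/(-26115975/258574) = 94791*(-258574/26115975) = -430008562/458175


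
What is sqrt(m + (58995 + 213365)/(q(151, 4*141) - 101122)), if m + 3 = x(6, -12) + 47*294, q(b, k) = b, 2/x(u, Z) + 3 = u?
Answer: sqrt(15647243849861)/33657 ≈ 117.53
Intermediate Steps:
x(u, Z) = 2/(-3 + u)
m = 41447/3 (m = -3 + (2/(-3 + 6) + 47*294) = -3 + (2/3 + 13818) = -3 + 41456/3 = 41447/3 ≈ 13816.)
sqrt(m + (58995 + 213365)/(q(151, 4*141) - 101122)) = sqrt(41447/3 + (58995 + 213365)/(151 - 101122)) = sqrt(41447/3 + 272360/(-100971)) = sqrt(41447/3 + 272360*(-1/100971)) = sqrt(41447/3 - 272360/100971) = sqrt(1394709319/100971) = sqrt(15647243849861)/33657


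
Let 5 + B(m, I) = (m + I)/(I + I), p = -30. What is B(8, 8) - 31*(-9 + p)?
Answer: 1205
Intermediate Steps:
B(m, I) = -5 + (I + m)/(2*I) (B(m, I) = -5 + (m + I)/(I + I) = -5 + (I + m)/((2*I)) = -5 + (I + m)*(1/(2*I)) = -5 + (I + m)/(2*I))
B(8, 8) - 31*(-9 + p) = (½)*(8 - 9*8)/8 - 31*(-9 - 30) = (½)*(⅛)*(8 - 72) - 31*(-39) = (½)*(⅛)*(-64) + 1209 = -4 + 1209 = 1205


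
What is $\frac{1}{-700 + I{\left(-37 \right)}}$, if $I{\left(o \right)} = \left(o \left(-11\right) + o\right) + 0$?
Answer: $- \frac{1}{330} \approx -0.0030303$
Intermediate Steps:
$I{\left(o \right)} = - 10 o$ ($I{\left(o \right)} = \left(- 11 o + o\right) + 0 = - 10 o + 0 = - 10 o$)
$\frac{1}{-700 + I{\left(-37 \right)}} = \frac{1}{-700 - -370} = \frac{1}{-700 + 370} = \frac{1}{-330} = - \frac{1}{330}$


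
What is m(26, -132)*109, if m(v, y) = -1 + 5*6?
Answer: 3161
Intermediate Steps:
m(v, y) = 29 (m(v, y) = -1 + 30 = 29)
m(26, -132)*109 = 29*109 = 3161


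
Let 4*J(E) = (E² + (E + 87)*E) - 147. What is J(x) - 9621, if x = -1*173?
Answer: 1544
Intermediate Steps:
x = -173
J(E) = -147/4 + E²/4 + E*(87 + E)/4 (J(E) = ((E² + (E + 87)*E) - 147)/4 = ((E² + (87 + E)*E) - 147)/4 = ((E² + E*(87 + E)) - 147)/4 = (-147 + E² + E*(87 + E))/4 = -147/4 + E²/4 + E*(87 + E)/4)
J(x) - 9621 = (-147/4 + (½)*(-173)² + (87/4)*(-173)) - 9621 = (-147/4 + (½)*29929 - 15051/4) - 9621 = (-147/4 + 29929/2 - 15051/4) - 9621 = 11165 - 9621 = 1544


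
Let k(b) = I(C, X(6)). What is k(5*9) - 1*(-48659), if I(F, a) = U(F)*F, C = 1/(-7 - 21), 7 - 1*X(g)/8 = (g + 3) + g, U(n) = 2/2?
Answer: 1362451/28 ≈ 48659.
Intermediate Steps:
U(n) = 1 (U(n) = 2*(½) = 1)
X(g) = 32 - 16*g (X(g) = 56 - 8*((g + 3) + g) = 56 - 8*((3 + g) + g) = 56 - 8*(3 + 2*g) = 56 + (-24 - 16*g) = 32 - 16*g)
C = -1/28 (C = 1/(-28) = -1/28 ≈ -0.035714)
I(F, a) = F (I(F, a) = 1*F = F)
k(b) = -1/28
k(5*9) - 1*(-48659) = -1/28 - 1*(-48659) = -1/28 + 48659 = 1362451/28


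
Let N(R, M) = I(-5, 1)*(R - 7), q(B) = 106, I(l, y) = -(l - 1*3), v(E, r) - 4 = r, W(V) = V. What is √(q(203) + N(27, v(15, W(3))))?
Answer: √266 ≈ 16.310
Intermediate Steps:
v(E, r) = 4 + r
I(l, y) = 3 - l (I(l, y) = -(l - 3) = -(-3 + l) = 3 - l)
N(R, M) = -56 + 8*R (N(R, M) = (3 - 1*(-5))*(R - 7) = (3 + 5)*(-7 + R) = 8*(-7 + R) = -56 + 8*R)
√(q(203) + N(27, v(15, W(3)))) = √(106 + (-56 + 8*27)) = √(106 + (-56 + 216)) = √(106 + 160) = √266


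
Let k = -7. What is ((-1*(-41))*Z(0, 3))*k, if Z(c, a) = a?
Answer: -861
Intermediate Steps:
((-1*(-41))*Z(0, 3))*k = (-1*(-41)*3)*(-7) = (41*3)*(-7) = 123*(-7) = -861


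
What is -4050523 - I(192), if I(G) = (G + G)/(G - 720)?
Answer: -44555745/11 ≈ -4.0505e+6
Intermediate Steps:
I(G) = 2*G/(-720 + G) (I(G) = (2*G)/(-720 + G) = 2*G/(-720 + G))
-4050523 - I(192) = -4050523 - 2*192/(-720 + 192) = -4050523 - 2*192/(-528) = -4050523 - 2*192*(-1)/528 = -4050523 - 1*(-8/11) = -4050523 + 8/11 = -44555745/11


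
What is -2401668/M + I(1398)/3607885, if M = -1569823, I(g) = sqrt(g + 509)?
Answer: 2401668/1569823 + sqrt(1907)/3607885 ≈ 1.5299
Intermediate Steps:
I(g) = sqrt(509 + g)
-2401668/M + I(1398)/3607885 = -2401668/(-1569823) + sqrt(509 + 1398)/3607885 = -2401668*(-1/1569823) + sqrt(1907)*(1/3607885) = 2401668/1569823 + sqrt(1907)/3607885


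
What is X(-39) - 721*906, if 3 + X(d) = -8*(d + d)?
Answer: -652605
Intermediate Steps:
X(d) = -3 - 16*d (X(d) = -3 - 8*(d + d) = -3 - 16*d)
X(-39) - 721*906 = (-3 - 16*(-39)) - 721*906 = (-3 + 624) - 653226 = 621 - 653226 = -652605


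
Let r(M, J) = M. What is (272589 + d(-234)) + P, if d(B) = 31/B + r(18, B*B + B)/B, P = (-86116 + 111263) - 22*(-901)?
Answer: 74308523/234 ≈ 3.1756e+5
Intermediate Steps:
P = 44969 (P = 25147 + 19822 = 44969)
d(B) = 49/B (d(B) = 31/B + 18/B = 49/B)
(272589 + d(-234)) + P = (272589 + 49/(-234)) + 44969 = (272589 + 49*(-1/234)) + 44969 = (272589 - 49/234) + 44969 = 63785777/234 + 44969 = 74308523/234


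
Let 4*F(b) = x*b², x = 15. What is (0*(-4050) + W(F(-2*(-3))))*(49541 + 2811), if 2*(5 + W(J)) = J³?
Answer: 64402514240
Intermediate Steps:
F(b) = 15*b²/4 (F(b) = (15*b²)/4 = 15*b²/4)
W(J) = -5 + J³/2
(0*(-4050) + W(F(-2*(-3))))*(49541 + 2811) = (0*(-4050) + (-5 + (15*(-2*(-3))²/4)³/2))*(49541 + 2811) = (0 + (-5 + ((15/4)*6²)³/2))*52352 = (0 + (-5 + ((15/4)*36)³/2))*52352 = (0 + (-5 + (½)*135³))*52352 = (0 + (-5 + (½)*2460375))*52352 = (0 + (-5 + 2460375/2))*52352 = (0 + 2460365/2)*52352 = (2460365/2)*52352 = 64402514240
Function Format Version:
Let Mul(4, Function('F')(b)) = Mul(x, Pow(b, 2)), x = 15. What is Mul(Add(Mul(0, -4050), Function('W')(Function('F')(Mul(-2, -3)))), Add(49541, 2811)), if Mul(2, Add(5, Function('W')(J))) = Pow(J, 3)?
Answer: 64402514240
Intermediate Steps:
Function('F')(b) = Mul(Rational(15, 4), Pow(b, 2)) (Function('F')(b) = Mul(Rational(1, 4), Mul(15, Pow(b, 2))) = Mul(Rational(15, 4), Pow(b, 2)))
Function('W')(J) = Add(-5, Mul(Rational(1, 2), Pow(J, 3)))
Mul(Add(Mul(0, -4050), Function('W')(Function('F')(Mul(-2, -3)))), Add(49541, 2811)) = Mul(Add(Mul(0, -4050), Add(-5, Mul(Rational(1, 2), Pow(Mul(Rational(15, 4), Pow(Mul(-2, -3), 2)), 3)))), Add(49541, 2811)) = Mul(Add(0, Add(-5, Mul(Rational(1, 2), Pow(Mul(Rational(15, 4), Pow(6, 2)), 3)))), 52352) = Mul(Add(0, Add(-5, Mul(Rational(1, 2), Pow(Mul(Rational(15, 4), 36), 3)))), 52352) = Mul(Add(0, Add(-5, Mul(Rational(1, 2), Pow(135, 3)))), 52352) = Mul(Add(0, Add(-5, Mul(Rational(1, 2), 2460375))), 52352) = Mul(Add(0, Add(-5, Rational(2460375, 2))), 52352) = Mul(Add(0, Rational(2460365, 2)), 52352) = Mul(Rational(2460365, 2), 52352) = 64402514240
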